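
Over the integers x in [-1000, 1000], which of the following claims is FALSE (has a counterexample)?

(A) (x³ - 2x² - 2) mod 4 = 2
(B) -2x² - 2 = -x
(A) x = 1: LHS = (1³ - 2·1² - 2) mod 4 = (-3) mod 4 = 1; 1 = 2 — FAILS
(B) x = 0: LHS = -2·0² - 2 = -2, RHS = -0 = 0; -2 = 0 — FAILS

Answer: Both A and B are false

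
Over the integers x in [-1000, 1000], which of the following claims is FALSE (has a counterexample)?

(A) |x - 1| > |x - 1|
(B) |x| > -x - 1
(A) x = 0: LHS = |0 - 1| = |-1| = 1, RHS = |0 - 1| = |-1| = 1; 1 > 1 — FAILS

(B) Over all integers in [-1000, 1000], LHS − RHS is smallest at x = 0, where it equals 1:
x = 0: LHS = |0| = 0, RHS = -0 - 1 = -1; 0 > -1 — holds
At the ends of the range:
x = -1000: LHS = |-1000| = 1000, RHS = -(-1000) - 1 = 999; 1000 > 999 — holds
x = 1000: LHS = |1000| = 1000, RHS = -1000 - 1 = -1001; 1000 > -1001 — holds
Hence LHS − RHS is never zero or negative, i.e. LHS > RHS throughout, so the relation holds for every integer in [-1000, 1000].

Only (A) has a counterexample.

Answer: A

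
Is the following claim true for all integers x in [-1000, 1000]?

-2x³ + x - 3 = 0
The claim fails at x = 0:
x = 0: LHS = -2·0³ + 0 - 3 = -3; -3 = 0 — FAILS

Because a single integer refutes it, the statement is false.

Answer: False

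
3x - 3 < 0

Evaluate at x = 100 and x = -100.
x = 100: LHS = 3·100 - 3 = 297; 297 < 0 — FAILS
x = -100: LHS = 3·(-100) - 3 = -303; -303 < 0 — holds

Answer: Partially: fails for x = 100, holds for x = -100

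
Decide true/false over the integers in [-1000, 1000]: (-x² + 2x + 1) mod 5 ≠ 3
The claim fails at x = -1:
x = -1: LHS = (-(-1)² + 2·(-1) + 1) mod 5 = (-2) mod 5 = 3; 3 ≠ 3 — FAILS

Because a single integer refutes it, the statement is false.

Answer: False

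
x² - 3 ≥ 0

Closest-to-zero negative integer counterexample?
Testing negative integers from -1 downward:
x = -1: LHS = (-1)² - 3 = -2; -2 ≥ 0 — FAILS  ← closest negative counterexample to 0

Answer: x = -1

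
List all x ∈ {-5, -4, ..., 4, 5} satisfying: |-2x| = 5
Track d = LHS − RHS over the integers in [-5, 5]. Equality would need d = 0, but d changes sign only between consecutive integers, jumping over 0:
x = -3: LHS = |-2·(-3)| = |6| = 6; 6 = 5 — FAILS  (d = 1)
x = -2: LHS = |-2·(-2)| = |4| = 4; 4 = 5 — FAILS  (d = -1)
x = 2: LHS = |-2·2| = |-4| = 4; 4 = 5 — FAILS  (d = -1)
x = 3: LHS = |-2·3| = |-6| = 6; 6 = 5 — FAILS  (d = 1)
Away from these crossings d keeps a constant sign, and checking every integer in [-5, 5] confirms d ≠ 0 throughout. Hence the two sides are never equal, so the claimed relation (=) fails for every integer in [-5, 5].

Answer: None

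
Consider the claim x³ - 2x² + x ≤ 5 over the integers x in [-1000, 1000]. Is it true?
The claim fails at x = 3:
x = 3: LHS = 3³ - 2·3² + 3 = 12; 12 ≤ 5 — FAILS

Because a single integer refutes it, the statement is false.

Answer: False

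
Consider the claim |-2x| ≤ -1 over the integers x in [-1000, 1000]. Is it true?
The claim fails at x = 0:
x = 0: LHS = |-2·0| = |0| = 0; 0 ≤ -1 — FAILS

Because a single integer refutes it, the statement is false.

Answer: False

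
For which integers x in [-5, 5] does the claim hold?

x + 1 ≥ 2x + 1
Holds for: {-5, -4, -3, -2, -1, 0}
Fails for: {1, 2, 3, 4, 5}

Answer: {-5, -4, -3, -2, -1, 0}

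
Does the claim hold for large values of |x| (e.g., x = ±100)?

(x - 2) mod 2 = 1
x = 100: LHS = (100 - 2) mod 2 = 98 mod 2 = 0; 0 = 1 — FAILS
x = -100: LHS = ((-100) - 2) mod 2 = (-102) mod 2 = 0; 0 = 1 — FAILS

Answer: No, fails for both x = 100 and x = -100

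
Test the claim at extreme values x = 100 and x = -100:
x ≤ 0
x = 100: 100 ≤ 0 — FAILS
x = -100: -100 ≤ 0 — holds

Answer: Partially: fails for x = 100, holds for x = -100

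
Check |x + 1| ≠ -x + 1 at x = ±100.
x = 100: LHS = |100 + 1| = |101| = 101, RHS = -100 + 1 = -99; 101 ≠ -99 — holds
x = -100: LHS = |(-100) + 1| = |-99| = 99, RHS = -(-100) + 1 = 101; 99 ≠ 101 — holds

Answer: Yes, holds for both x = 100 and x = -100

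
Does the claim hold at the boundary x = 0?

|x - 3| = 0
x = 0: LHS = |0 - 3| = |-3| = 3; 3 = 0 — FAILS

The relation fails at x = 0, so x = 0 is a counterexample.

Answer: No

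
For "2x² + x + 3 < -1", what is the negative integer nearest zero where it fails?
Testing negative integers from -1 downward:
x = -1: LHS = 2·(-1)² + (-1) + 3 = 4; 4 < -1 — FAILS  ← closest negative counterexample to 0

Answer: x = -1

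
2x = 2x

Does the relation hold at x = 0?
x = 0: LHS = 2·0 = 0, RHS = 2·0 = 0; 0 = 0 — holds

The relation is satisfied at x = 0.

Answer: Yes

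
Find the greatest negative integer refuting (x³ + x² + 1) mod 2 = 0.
Testing negative integers from -1 downward:
x = -1: LHS = ((-1)³ + (-1)² + 1) mod 2 = 1 mod 2 = 1; 1 = 0 — FAILS  ← closest negative counterexample to 0

Answer: x = -1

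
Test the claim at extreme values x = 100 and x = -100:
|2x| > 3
x = 100: LHS = |2·100| = |200| = 200; 200 > 3 — holds
x = -100: LHS = |2·(-100)| = |-200| = 200; 200 > 3 — holds

Answer: Yes, holds for both x = 100 and x = -100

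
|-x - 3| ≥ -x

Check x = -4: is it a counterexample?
Substitute x = -4 into the relation:
x = -4: LHS = |-(-4) - 3| = |1| = 1, RHS = -(-4) = 4; 1 ≥ 4 — FAILS

Since the claim fails at x = -4, this value is a counterexample.

Answer: Yes, x = -4 is a counterexample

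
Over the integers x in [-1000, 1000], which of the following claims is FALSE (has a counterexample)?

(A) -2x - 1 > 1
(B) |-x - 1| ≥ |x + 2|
(A) x = 0: LHS = -2·0 - 1 = -1; -1 > 1 — FAILS
(B) x = 0: LHS = |-0 - 1| = |-1| = 1, RHS = |0 + 2| = |2| = 2; 1 ≥ 2 — FAILS

Answer: Both A and B are false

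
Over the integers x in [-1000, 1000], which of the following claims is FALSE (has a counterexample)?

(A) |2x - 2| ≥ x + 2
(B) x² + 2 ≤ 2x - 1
(A) x = 1: LHS = |2·1 - 2| = |0| = 0, RHS = 1 + 2 = 3; 0 ≥ 3 — FAILS
(B) x = 0: LHS = 0² + 2 = 2, RHS = 2·0 - 1 = -1; 2 ≤ -1 — FAILS

Answer: Both A and B are false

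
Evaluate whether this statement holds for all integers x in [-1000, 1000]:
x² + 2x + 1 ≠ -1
Over all integers in [-1000, 1000], LHS − RHS is always positive; it is smallest at x = -1, where it equals 1:
x = -1: LHS = (-1)² + 2·(-1) + 1 = 0; 0 ≠ -1 — holds
At the ends of the range:
x = -1000: LHS = (-1000)² + 2·(-1000) + 1 = 998001; 998001 ≠ -1 — holds
x = 1000: LHS = 1000² + 2·1000 + 1 = 1002001; 1002001 ≠ -1 — holds
Hence LHS − RHS is never 0, i.e. the two sides are never equal, so the relation holds for every integer in [-1000, 1000].

No counterexample exists.

Answer: True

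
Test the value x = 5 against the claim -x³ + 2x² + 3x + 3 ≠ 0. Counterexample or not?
Substitute x = 5 into the relation:
x = 5: LHS = -5³ + 2·5² + 3·5 + 3 = -57; -57 ≠ 0 — holds

The relation holds at x = 5, so it is not a counterexample.

Answer: No, x = 5 is not a counterexample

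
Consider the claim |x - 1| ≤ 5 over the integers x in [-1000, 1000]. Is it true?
The claim fails at x = -5:
x = -5: LHS = |(-5) - 1| = |-6| = 6; 6 ≤ 5 — FAILS

Because a single integer refutes it, the statement is false.

Answer: False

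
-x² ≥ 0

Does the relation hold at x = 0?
x = 0: LHS = -0² = 0; 0 ≥ 0 — holds

The relation is satisfied at x = 0.

Answer: Yes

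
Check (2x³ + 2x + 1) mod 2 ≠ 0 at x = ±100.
x = 100: LHS = (2·100³ + 2·100 + 1) mod 2 = 2000201 mod 2 = 1; 1 ≠ 0 — holds
x = -100: LHS = (2·(-100)³ + 2·(-100) + 1) mod 2 = (-2000199) mod 2 = 1; 1 ≠ 0 — holds

Answer: Yes, holds for both x = 100 and x = -100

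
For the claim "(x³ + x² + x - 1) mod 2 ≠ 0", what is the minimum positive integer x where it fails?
Testing positive integers:
x = 1: LHS = (1³ + 1² + 1 - 1) mod 2 = 2 mod 2 = 0; 0 ≠ 0 — FAILS  ← smallest positive counterexample

Answer: x = 1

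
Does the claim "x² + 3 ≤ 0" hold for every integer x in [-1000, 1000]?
The claim fails at x = 0:
x = 0: LHS = 0² + 3 = 3; 3 ≤ 0 — FAILS

Because a single integer refutes it, the statement is false.

Answer: False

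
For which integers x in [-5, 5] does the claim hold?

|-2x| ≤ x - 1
Over all integers in [-5, 5], LHS − RHS is smallest at x = 0, where it equals 1:
x = 0: LHS = |-2·0| = |0| = 0, RHS = 0 - 1 = -1; 0 ≤ -1 — FAILS
At the ends of the range:
x = -5: LHS = |-2·(-5)| = |10| = 10, RHS = (-5) - 1 = -6; 10 ≤ -6 — FAILS
x = 5: LHS = |-2·5| = |-10| = 10, RHS = 5 - 1 = 4; 10 ≤ 4 — FAILS
Hence LHS − RHS is never zero or negative, i.e. LHS > RHS throughout, so the claimed relation (≤) fails for every integer in [-5, 5].

Answer: None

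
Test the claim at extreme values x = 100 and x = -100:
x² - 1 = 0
x = 100: LHS = 100² - 1 = 9999; 9999 = 0 — FAILS
x = -100: LHS = (-100)² - 1 = 9999; 9999 = 0 — FAILS

Answer: No, fails for both x = 100 and x = -100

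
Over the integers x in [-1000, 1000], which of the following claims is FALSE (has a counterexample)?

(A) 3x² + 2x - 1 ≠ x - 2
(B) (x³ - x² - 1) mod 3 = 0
(A) Over all integers in [-1000, 1000], LHS − RHS is always positive; it is smallest at x = 0, where it equals 1:
x = 0: LHS = 3·0² + 2·0 - 1 = -1, RHS = 0 - 2 = -2; -1 ≠ -2 — holds
At the ends of the range:
x = -1000: LHS = 3·(-1000)² + 2·(-1000) - 1 = 2997999, RHS = (-1000) - 2 = -1002; 2997999 ≠ -1002 — holds
x = 1000: LHS = 3·1000² + 2·1000 - 1 = 3001999, RHS = 1000 - 2 = 998; 3001999 ≠ 998 — holds
Hence LHS − RHS is never 0, i.e. the two sides are never equal, so the relation holds for every integer in [-1000, 1000].

(B) x = 0: LHS = (0³ - 0² - 1) mod 3 = (-1) mod 3 = 2; 2 = 0 — FAILS

Only (B) has a counterexample.

Answer: B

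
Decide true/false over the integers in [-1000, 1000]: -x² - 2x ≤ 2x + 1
The claim fails at x = -1:
x = -1: LHS = -(-1)² - 2·(-1) = 1, RHS = 2·(-1) + 1 = -1; 1 ≤ -1 — FAILS

Because a single integer refutes it, the statement is false.

Answer: False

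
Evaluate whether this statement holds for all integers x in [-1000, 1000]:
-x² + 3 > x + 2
The claim fails at x = 1:
x = 1: LHS = -1² + 3 = 2, RHS = 1 + 2 = 3; 2 > 3 — FAILS

Because a single integer refutes it, the statement is false.

Answer: False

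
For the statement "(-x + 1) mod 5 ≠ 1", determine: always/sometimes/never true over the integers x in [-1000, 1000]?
Holds at x = 1: LHS = (-1 + 1) mod 5 = 0 mod 5 = 0; 0 ≠ 1 — holds
Fails at x = 0: LHS = (-0 + 1) mod 5 = 1 mod 5 = 1; 1 ≠ 1 — FAILS
It is satisfied by some integers in the range but not all.

Answer: Sometimes true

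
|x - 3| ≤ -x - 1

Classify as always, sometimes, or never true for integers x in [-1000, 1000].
Over all integers in [-1000, 1000], LHS − RHS is smallest at x = 0, where it equals 4:
x = 0: LHS = |0 - 3| = |-3| = 3, RHS = -0 - 1 = -1; 3 ≤ -1 — FAILS
At the ends of the range:
x = -1000: LHS = |(-1000) - 3| = |-1003| = 1003, RHS = -(-1000) - 1 = 999; 1003 ≤ 999 — FAILS
x = 1000: LHS = |1000 - 3| = |997| = 997, RHS = -1000 - 1 = -1001; 997 ≤ -1001 — FAILS
Hence LHS − RHS is never zero or negative, i.e. LHS > RHS throughout, so the claimed relation (≤) fails for every integer in [-1000, 1000].

No integer in the range satisfies it.

Answer: Never true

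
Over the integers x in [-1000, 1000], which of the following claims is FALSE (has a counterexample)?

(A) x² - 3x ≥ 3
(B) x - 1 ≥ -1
(A) x = 0: LHS = 0² - 3·0 = 0; 0 ≥ 3 — FAILS
(B) x = -1: LHS = (-1) - 1 = -2; -2 ≥ -1 — FAILS

Answer: Both A and B are false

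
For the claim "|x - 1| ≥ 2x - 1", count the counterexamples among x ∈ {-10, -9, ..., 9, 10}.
Counterexamples in [-10, 10]: {1, 2, 3, 4, 5, 6, 7, 8, 9, 10}.

Counting them gives 10 values.

Answer: 10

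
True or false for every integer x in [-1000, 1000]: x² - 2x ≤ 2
The claim fails at x = -1:
x = -1: LHS = (-1)² - 2·(-1) = 3; 3 ≤ 2 — FAILS

Because a single integer refutes it, the statement is false.

Answer: False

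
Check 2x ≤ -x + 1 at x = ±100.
x = 100: LHS = 2·100 = 200, RHS = -100 + 1 = -99; 200 ≤ -99 — FAILS
x = -100: LHS = 2·(-100) = -200, RHS = -(-100) + 1 = 101; -200 ≤ 101 — holds

Answer: Partially: fails for x = 100, holds for x = -100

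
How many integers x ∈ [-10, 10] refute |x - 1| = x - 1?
Counterexamples in [-10, 10]: {-10, -9, -8, -7, -6, -5, -4, -3, -2, -1, 0}.

Counting them gives 11 values.

Answer: 11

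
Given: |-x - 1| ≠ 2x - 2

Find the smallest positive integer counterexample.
Testing positive integers:
x = 1: LHS = |-1 - 1| = |-2| = 2, RHS = 2·1 - 2 = 0; 2 ≠ 0 — holds
x = 2: LHS = |-2 - 1| = |-3| = 3, RHS = 2·2 - 2 = 2; 3 ≠ 2 — holds
x = 3: LHS = |-3 - 1| = |-4| = 4, RHS = 2·3 - 2 = 4; 4 ≠ 4 — FAILS  ← smallest positive counterexample

Answer: x = 3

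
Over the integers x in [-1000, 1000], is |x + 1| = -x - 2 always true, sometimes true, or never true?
Over all integers in [-1000, 1000], LHS − RHS is always positive; it is smallest at x = -1, where it equals 1:
x = -1: LHS = |(-1) + 1| = |0| = 0, RHS = -(-1) - 2 = -1; 0 = -1 — FAILS
At the ends of the range:
x = -1000: LHS = |(-1000) + 1| = |-999| = 999, RHS = -(-1000) - 2 = 998; 999 = 998 — FAILS
x = 1000: LHS = |1000 + 1| = |1001| = 1001, RHS = -1000 - 2 = -1002; 1001 = -1002 — FAILS
Hence LHS − RHS is never 0, i.e. the two sides are never equal, so the claimed relation (=) fails for every integer in [-1000, 1000].

No integer in the range satisfies it.

Answer: Never true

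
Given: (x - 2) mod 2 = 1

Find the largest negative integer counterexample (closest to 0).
Testing negative integers from -1 downward:
x = -1: LHS = ((-1) - 2) mod 2 = (-3) mod 2 = 1; 1 = 1 — holds
x = -2: LHS = ((-2) - 2) mod 2 = (-4) mod 2 = 0; 0 = 1 — FAILS  ← closest negative counterexample to 0

Answer: x = -2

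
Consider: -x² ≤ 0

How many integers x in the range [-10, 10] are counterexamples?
Over all integers in [-10, 10], LHS − RHS is largest at x = 0, where it equals 0:
x = 0: LHS = -0² = 0; 0 ≤ 0 — holds
At the ends of the range:
x = -10: LHS = -(-10)² = -100; -100 ≤ 0 — holds
x = 10: LHS = -10² = -100; -100 ≤ 0 — holds
Hence LHS − RHS is never positive, i.e. LHS ≤ RHS throughout, so the relation holds for every integer in [-10, 10].

No counterexample appears in that range.

Answer: 0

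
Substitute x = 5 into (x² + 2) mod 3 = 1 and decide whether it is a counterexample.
Substitute x = 5 into the relation:
x = 5: LHS = (5² + 2) mod 3 = 27 mod 3 = 0; 0 = 1 — FAILS

Since the claim fails at x = 5, this value is a counterexample.

Answer: Yes, x = 5 is a counterexample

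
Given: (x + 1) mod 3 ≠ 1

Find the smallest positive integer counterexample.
Testing positive integers:
x = 1: LHS = (1 + 1) mod 3 = 2 mod 3 = 2; 2 ≠ 1 — holds
x = 2: LHS = (2 + 1) mod 3 = 3 mod 3 = 0; 0 ≠ 1 — holds
x = 3: LHS = (3 + 1) mod 3 = 4 mod 3 = 1; 1 ≠ 1 — FAILS  ← smallest positive counterexample

Answer: x = 3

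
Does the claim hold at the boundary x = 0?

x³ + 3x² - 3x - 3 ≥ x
x = 0: LHS = 0³ + 3·0² - 3·0 - 3 = -3; -3 ≥ 0 — FAILS

The relation fails at x = 0, so x = 0 is a counterexample.

Answer: No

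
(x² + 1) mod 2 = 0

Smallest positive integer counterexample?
Testing positive integers:
x = 1: LHS = (1² + 1) mod 2 = 2 mod 2 = 0; 0 = 0 — holds
x = 2: LHS = (2² + 1) mod 2 = 5 mod 2 = 1; 1 = 0 — FAILS  ← smallest positive counterexample

Answer: x = 2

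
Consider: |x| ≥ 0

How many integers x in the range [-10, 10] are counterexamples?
An absolute value is never negative, so the left side is ≥ 0 for every x, while the right side is 0. Tightest case in [-10, 10] is x = 0:
x = 0: LHS = |0| = 0; 0 ≥ 0 — holds
Hence LHS − RHS is never negative, i.e. LHS ≥ RHS throughout, so the relation holds for every integer in [-10, 10].

No counterexample appears in that range.

Answer: 0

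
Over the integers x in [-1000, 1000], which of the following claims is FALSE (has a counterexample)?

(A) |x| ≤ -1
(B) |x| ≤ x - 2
(A) x = 0: LHS = |0| = 0; 0 ≤ -1 — FAILS
(B) x = 0: LHS = |0| = 0, RHS = 0 - 2 = -2; 0 ≤ -2 — FAILS

Answer: Both A and B are false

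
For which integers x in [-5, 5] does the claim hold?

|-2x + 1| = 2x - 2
Over all integers in [-5, 5], LHS − RHS is always positive; it is smallest at x = 1, where it equals 1:
x = 1: LHS = |-2·1 + 1| = |-1| = 1, RHS = 2·1 - 2 = 0; 1 = 0 — FAILS
At the ends of the range:
x = -5: LHS = |-2·(-5) + 1| = |11| = 11, RHS = 2·(-5) - 2 = -12; 11 = -12 — FAILS
x = 5: LHS = |-2·5 + 1| = |-9| = 9, RHS = 2·5 - 2 = 8; 9 = 8 — FAILS
Hence LHS − RHS is never 0, i.e. the two sides are never equal, so the claimed relation (=) fails for every integer in [-5, 5].

Answer: None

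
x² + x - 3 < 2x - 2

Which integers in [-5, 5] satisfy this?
Holds for: {0, 1}
Fails for: {-5, -4, -3, -2, -1, 2, 3, 4, 5}

Answer: {0, 1}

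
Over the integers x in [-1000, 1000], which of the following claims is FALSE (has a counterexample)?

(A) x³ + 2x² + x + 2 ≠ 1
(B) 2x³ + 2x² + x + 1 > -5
(A) Track d = LHS − RHS over the integers in [-1000, 1000]. Equality would need d = 0, but d changes sign only between consecutive integers, jumping over 0:
x = -2: LHS = (-2)³ + 2·(-2)² + (-2) + 2 = 0; 0 ≠ 1 — holds  (d = -1)
x = -1: LHS = (-1)³ + 2·(-1)² + (-1) + 2 = 2; 2 ≠ 1 — holds  (d = 1)
Away from these crossings d keeps a constant sign, and checking every integer in [-1000, 1000] confirms d ≠ 0 throughout. Hence the two sides are never equal, so the relation holds for every integer in [-1000, 1000].

(B) x = -2: LHS = 2·(-2)³ + 2·(-2)² + (-2) + 1 = -9; -9 > -5 — FAILS

Only (B) has a counterexample.

Answer: B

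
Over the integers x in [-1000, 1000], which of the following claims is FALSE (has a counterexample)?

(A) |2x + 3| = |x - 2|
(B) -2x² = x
(A) x = 0: LHS = |2·0 + 3| = |3| = 3, RHS = |0 - 2| = |-2| = 2; 3 = 2 — FAILS
(B) x = 1: LHS = -2·1² = -2; -2 = 1 — FAILS

Answer: Both A and B are false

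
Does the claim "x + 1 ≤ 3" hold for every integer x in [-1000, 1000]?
The claim fails at x = 3:
x = 3: LHS = 3 + 1 = 4; 4 ≤ 3 — FAILS

Because a single integer refutes it, the statement is false.

Answer: False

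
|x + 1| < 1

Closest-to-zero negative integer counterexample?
Testing negative integers from -1 downward:
x = -1: LHS = |(-1) + 1| = |0| = 0; 0 < 1 — holds
x = -2: LHS = |(-2) + 1| = |-1| = 1; 1 < 1 — FAILS  ← closest negative counterexample to 0

Answer: x = -2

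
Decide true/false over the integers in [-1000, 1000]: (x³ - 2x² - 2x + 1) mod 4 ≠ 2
The claim fails at x = 1:
x = 1: LHS = (1³ - 2·1² - 2·1 + 1) mod 4 = (-2) mod 4 = 2; 2 ≠ 2 — FAILS

Because a single integer refutes it, the statement is false.

Answer: False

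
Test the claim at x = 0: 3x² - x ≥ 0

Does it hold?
x = 0: LHS = 3·0² - 0 = 0; 0 ≥ 0 — holds

The relation is satisfied at x = 0.

Answer: Yes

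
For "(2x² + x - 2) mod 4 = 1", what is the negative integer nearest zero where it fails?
Testing negative integers from -1 downward:
x = -1: LHS = (2·(-1)² + (-1) - 2) mod 4 = (-1) mod 4 = 3; 3 = 1 — FAILS  ← closest negative counterexample to 0

Answer: x = -1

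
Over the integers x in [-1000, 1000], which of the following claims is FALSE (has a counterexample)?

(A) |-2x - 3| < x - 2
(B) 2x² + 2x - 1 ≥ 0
(A) x = 0: LHS = |-2·0 - 3| = |-3| = 3, RHS = 0 - 2 = -2; 3 < -2 — FAILS
(B) x = 0: LHS = 2·0² + 2·0 - 1 = -1; -1 ≥ 0 — FAILS

Answer: Both A and B are false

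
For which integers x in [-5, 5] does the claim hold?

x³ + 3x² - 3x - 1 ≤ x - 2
Holds for: {-5}
Fails for: {-4, -3, -2, -1, 0, 1, 2, 3, 4, 5}

Answer: {-5}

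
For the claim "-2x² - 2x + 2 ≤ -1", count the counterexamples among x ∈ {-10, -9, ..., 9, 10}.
Counterexamples in [-10, 10]: {-1, 0}.

Counting them gives 2 values.

Answer: 2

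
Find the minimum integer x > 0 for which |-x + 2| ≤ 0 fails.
Testing positive integers:
x = 1: LHS = |-1 + 2| = |1| = 1; 1 ≤ 0 — FAILS  ← smallest positive counterexample

Answer: x = 1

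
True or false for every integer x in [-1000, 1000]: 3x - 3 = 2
The claim fails at x = 0:
x = 0: LHS = 3·0 - 3 = -3; -3 = 2 — FAILS

Because a single integer refutes it, the statement is false.

Answer: False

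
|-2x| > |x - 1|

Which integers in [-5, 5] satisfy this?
Holds for: {-5, -4, -3, -2, 1, 2, 3, 4, 5}
Fails for: {-1, 0}

Answer: {-5, -4, -3, -2, 1, 2, 3, 4, 5}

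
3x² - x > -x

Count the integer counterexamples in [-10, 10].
Counterexamples in [-10, 10]: {0}.

Counting them gives 1 values.

Answer: 1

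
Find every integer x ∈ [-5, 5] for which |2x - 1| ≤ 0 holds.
Over all integers in [-5, 5], LHS − RHS is smallest at x = 0, where it equals 1:
x = 0: LHS = |2·0 - 1| = |-1| = 1; 1 ≤ 0 — FAILS
At the ends of the range:
x = -5: LHS = |2·(-5) - 1| = |-11| = 11; 11 ≤ 0 — FAILS
x = 5: LHS = |2·5 - 1| = |9| = 9; 9 ≤ 0 — FAILS
Hence LHS − RHS is never zero or negative, i.e. LHS > RHS throughout, so the claimed relation (≤) fails for every integer in [-5, 5].

Answer: None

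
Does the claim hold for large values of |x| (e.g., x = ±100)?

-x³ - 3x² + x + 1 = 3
x = 100: LHS = -100³ - 3·100² + 100 + 1 = -1029899; -1029899 = 3 — FAILS
x = -100: LHS = -(-100)³ - 3·(-100)² + (-100) + 1 = 969901; 969901 = 3 — FAILS

Answer: No, fails for both x = 100 and x = -100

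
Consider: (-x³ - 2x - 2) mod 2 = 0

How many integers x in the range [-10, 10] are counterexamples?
Counterexamples in [-10, 10]: {-9, -7, -5, -3, -1, 1, 3, 5, 7, 9}.

Counting them gives 10 values.

Answer: 10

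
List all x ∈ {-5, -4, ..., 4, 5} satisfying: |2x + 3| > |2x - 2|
Holds for: {0, 1, 2, 3, 4, 5}
Fails for: {-5, -4, -3, -2, -1}

Answer: {0, 1, 2, 3, 4, 5}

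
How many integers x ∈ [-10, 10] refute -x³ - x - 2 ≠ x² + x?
Counterexamples in [-10, 10]: {-1}.

Counting them gives 1 values.

Answer: 1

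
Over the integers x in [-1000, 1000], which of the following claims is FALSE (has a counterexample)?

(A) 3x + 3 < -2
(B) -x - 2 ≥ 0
(A) x = 0: LHS = 3·0 + 3 = 3; 3 < -2 — FAILS
(B) x = 0: LHS = -0 - 2 = -2; -2 ≥ 0 — FAILS

Answer: Both A and B are false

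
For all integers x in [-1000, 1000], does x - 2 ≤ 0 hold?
The claim fails at x = 3:
x = 3: LHS = 3 - 2 = 1; 1 ≤ 0 — FAILS

Because a single integer refutes it, the statement is false.

Answer: False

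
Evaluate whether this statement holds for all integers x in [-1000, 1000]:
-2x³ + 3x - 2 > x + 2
The claim fails at x = 0:
x = 0: LHS = -2·0³ + 3·0 - 2 = -2, RHS = 0 + 2 = 2; -2 > 2 — FAILS

Because a single integer refutes it, the statement is false.

Answer: False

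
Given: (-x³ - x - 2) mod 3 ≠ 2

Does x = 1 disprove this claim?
Substitute x = 1 into the relation:
x = 1: LHS = (-1³ - 1 - 2) mod 3 = (-4) mod 3 = 2; 2 ≠ 2 — FAILS

Since the claim fails at x = 1, this value is a counterexample.

Answer: Yes, x = 1 is a counterexample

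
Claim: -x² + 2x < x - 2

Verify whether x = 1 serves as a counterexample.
Substitute x = 1 into the relation:
x = 1: LHS = -1² + 2·1 = 1, RHS = 1 - 2 = -1; 1 < -1 — FAILS

Since the claim fails at x = 1, this value is a counterexample.

Answer: Yes, x = 1 is a counterexample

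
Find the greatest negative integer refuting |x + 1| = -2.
Testing negative integers from -1 downward:
x = -1: LHS = |(-1) + 1| = |0| = 0; 0 = -2 — FAILS  ← closest negative counterexample to 0

Answer: x = -1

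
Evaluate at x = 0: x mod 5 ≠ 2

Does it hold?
x = 0: LHS = 0 mod 5 = 0; 0 ≠ 2 — holds

The relation is satisfied at x = 0.

Answer: Yes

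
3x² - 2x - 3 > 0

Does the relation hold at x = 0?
x = 0: LHS = 3·0² - 2·0 - 3 = -3; -3 > 0 — FAILS

The relation fails at x = 0, so x = 0 is a counterexample.

Answer: No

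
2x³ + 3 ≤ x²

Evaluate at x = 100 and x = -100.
x = 100: LHS = 2·100³ + 3 = 2000003, RHS = 100² = 10000; 2000003 ≤ 10000 — FAILS
x = -100: LHS = 2·(-100)³ + 3 = -1999997, RHS = (-100)² = 10000; -1999997 ≤ 10000 — holds

Answer: Partially: fails for x = 100, holds for x = -100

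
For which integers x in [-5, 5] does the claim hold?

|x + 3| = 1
Holds for: {-4, -2}
Fails for: {-5, -3, -1, 0, 1, 2, 3, 4, 5}

Answer: {-4, -2}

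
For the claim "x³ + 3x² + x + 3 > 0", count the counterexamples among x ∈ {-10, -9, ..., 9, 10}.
Counterexamples in [-10, 10]: {-10, -9, -8, -7, -6, -5, -4, -3}.

Counting them gives 8 values.

Answer: 8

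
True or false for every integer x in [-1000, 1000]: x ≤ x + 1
Over all integers in [-1000, 1000], LHS − RHS is largest at x = 0, where it equals -1:
x = 0: RHS = 0 + 1 = 1; 0 ≤ 1 — holds
At the ends of the range:
x = -1000: RHS = (-1000) + 1 = -999; -1000 ≤ -999 — holds
x = 1000: RHS = 1000 + 1 = 1001; 1000 ≤ 1001 — holds
Hence LHS − RHS is never positive, i.e. LHS ≤ RHS throughout, so the relation holds for every integer in [-1000, 1000].

No counterexample exists.

Answer: True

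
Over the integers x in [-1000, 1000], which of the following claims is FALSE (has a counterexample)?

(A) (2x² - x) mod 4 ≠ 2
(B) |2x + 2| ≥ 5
(A) x = 2: LHS = (2·2² - 2) mod 4 = 6 mod 4 = 2; 2 ≠ 2 — FAILS
(B) x = 0: LHS = |2·0 + 2| = |2| = 2; 2 ≥ 5 — FAILS

Answer: Both A and B are false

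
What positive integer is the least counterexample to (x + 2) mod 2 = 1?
Testing positive integers:
x = 1: LHS = (1 + 2) mod 2 = 3 mod 2 = 1; 1 = 1 — holds
x = 2: LHS = (2 + 2) mod 2 = 4 mod 2 = 0; 0 = 1 — FAILS  ← smallest positive counterexample

Answer: x = 2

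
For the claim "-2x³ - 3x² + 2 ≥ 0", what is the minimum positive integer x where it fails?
Testing positive integers:
x = 1: LHS = -2·1³ - 3·1² + 2 = -3; -3 ≥ 0 — FAILS  ← smallest positive counterexample

Answer: x = 1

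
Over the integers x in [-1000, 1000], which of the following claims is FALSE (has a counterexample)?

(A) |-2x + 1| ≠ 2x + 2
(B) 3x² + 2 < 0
(A) Track d = LHS − RHS over the integers in [-1000, 1000]. Equality would need d = 0, but d changes sign only between consecutive integers, jumping over 0:
x = -1: LHS = |-2·(-1) + 1| = |3| = 3, RHS = 2·(-1) + 2 = 0; 3 ≠ 0 — holds  (d = 3)
x = 0: LHS = |-2·0 + 1| = |1| = 1, RHS = 2·0 + 2 = 2; 1 ≠ 2 — holds  (d = -1)
Away from these crossings d keeps a constant sign, and checking every integer in [-1000, 1000] confirms d ≠ 0 throughout. Hence the two sides are never equal, so the relation holds for every integer in [-1000, 1000].

(B) x = 0: LHS = 3·0² + 2 = 2; 2 < 0 — FAILS

Only (B) has a counterexample.

Answer: B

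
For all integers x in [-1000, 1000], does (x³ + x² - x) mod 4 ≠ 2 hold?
The claim fails at x = 2:
x = 2: LHS = (2³ + 2² - 2) mod 4 = 10 mod 4 = 2; 2 ≠ 2 — FAILS

Because a single integer refutes it, the statement is false.

Answer: False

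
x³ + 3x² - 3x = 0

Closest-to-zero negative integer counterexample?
Testing negative integers from -1 downward:
x = -1: LHS = (-1)³ + 3·(-1)² - 3·(-1) = 5; 5 = 0 — FAILS  ← closest negative counterexample to 0

Answer: x = -1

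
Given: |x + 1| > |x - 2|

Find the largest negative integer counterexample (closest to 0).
Testing negative integers from -1 downward:
x = -1: LHS = |(-1) + 1| = |0| = 0, RHS = |(-1) - 2| = |-3| = 3; 0 > 3 — FAILS  ← closest negative counterexample to 0

Answer: x = -1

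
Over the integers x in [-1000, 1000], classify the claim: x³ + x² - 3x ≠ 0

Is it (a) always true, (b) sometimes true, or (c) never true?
Holds at x = 1: LHS = 1³ + 1² - 3·1 = -1; -1 ≠ 0 — holds
Fails at x = 0: LHS = 0³ + 0² - 3·0 = 0; 0 ≠ 0 — FAILS
It is satisfied by some integers in the range but not all.

Answer: Sometimes true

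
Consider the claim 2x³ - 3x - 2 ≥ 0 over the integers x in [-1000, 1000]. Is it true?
The claim fails at x = 0:
x = 0: LHS = 2·0³ - 3·0 - 2 = -2; -2 ≥ 0 — FAILS

Because a single integer refutes it, the statement is false.

Answer: False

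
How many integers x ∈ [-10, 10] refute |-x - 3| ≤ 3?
Counterexamples in [-10, 10]: {-10, -9, -8, -7, 1, 2, 3, 4, 5, 6, 7, 8, 9, 10}.

Counting them gives 14 values.

Answer: 14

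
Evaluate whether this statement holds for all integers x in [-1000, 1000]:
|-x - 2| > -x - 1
The claim fails at x = -2:
x = -2: LHS = |-(-2) - 2| = |0| = 0, RHS = -(-2) - 1 = 1; 0 > 1 — FAILS

Because a single integer refutes it, the statement is false.

Answer: False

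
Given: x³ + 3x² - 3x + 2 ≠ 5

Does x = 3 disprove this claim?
Substitute x = 3 into the relation:
x = 3: LHS = 3³ + 3·3² - 3·3 + 2 = 47; 47 ≠ 5 — holds

The relation holds at x = 3, so it is not a counterexample.

Answer: No, x = 3 is not a counterexample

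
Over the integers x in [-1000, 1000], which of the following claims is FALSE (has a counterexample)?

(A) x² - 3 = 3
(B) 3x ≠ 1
(A) x = 0: LHS = 0² - 3 = -3; -3 = 3 — FAILS

(B) Track d = LHS − RHS over the integers in [-1000, 1000]. Equality would need d = 0, but d changes sign only between consecutive integers, jumping over 0:
x = 0: LHS = 3·0 = 0; 0 ≠ 1 — holds  (d = -1)
x = 1: LHS = 3·1 = 3; 3 ≠ 1 — holds  (d = 2)
Away from these crossings d keeps a constant sign, and checking every integer in [-1000, 1000] confirms d ≠ 0 throughout. Hence the two sides are never equal, so the relation holds for every integer in [-1000, 1000].

Only (A) has a counterexample.

Answer: A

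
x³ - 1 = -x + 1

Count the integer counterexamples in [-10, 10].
Counterexamples in [-10, 10]: {-10, -9, -8, -7, -6, -5, -4, -3, -2, -1, 0, 2, 3, 4, 5, 6, 7, 8, 9, 10}.

Counting them gives 20 values.

Answer: 20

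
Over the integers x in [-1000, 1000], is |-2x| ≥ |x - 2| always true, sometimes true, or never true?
Holds at x = 1: LHS = |-2·1| = |-2| = 2, RHS = |1 - 2| = |-1| = 1; 2 ≥ 1 — holds
Fails at x = 0: LHS = |-2·0| = |0| = 0, RHS = |0 - 2| = |-2| = 2; 0 ≥ 2 — FAILS
It is satisfied by some integers in the range but not all.

Answer: Sometimes true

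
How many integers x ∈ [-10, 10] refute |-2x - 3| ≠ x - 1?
Over all integers in [-10, 10], LHS − RHS is always positive; it is smallest at x = -1, where it equals 3:
x = -1: LHS = |-2·(-1) - 3| = |-1| = 1, RHS = (-1) - 1 = -2; 1 ≠ -2 — holds
At the ends of the range:
x = -10: LHS = |-2·(-10) - 3| = |17| = 17, RHS = (-10) - 1 = -11; 17 ≠ -11 — holds
x = 10: LHS = |-2·10 - 3| = |-23| = 23, RHS = 10 - 1 = 9; 23 ≠ 9 — holds
Hence LHS − RHS is never 0, i.e. the two sides are never equal, so the relation holds for every integer in [-10, 10].

No counterexample appears in that range.

Answer: 0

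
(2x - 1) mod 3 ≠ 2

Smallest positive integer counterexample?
Testing positive integers:
x = 1: LHS = (2·1 - 1) mod 3 = 1 mod 3 = 1; 1 ≠ 2 — holds
x = 2: LHS = (2·2 - 1) mod 3 = 3 mod 3 = 0; 0 ≠ 2 — holds
x = 3: LHS = (2·3 - 1) mod 3 = 5 mod 3 = 2; 2 ≠ 2 — FAILS  ← smallest positive counterexample

Answer: x = 3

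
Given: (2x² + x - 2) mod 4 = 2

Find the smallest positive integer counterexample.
Testing positive integers:
x = 1: LHS = (2·1² + 1 - 2) mod 4 = 1 mod 4 = 1; 1 = 2 — FAILS  ← smallest positive counterexample

Answer: x = 1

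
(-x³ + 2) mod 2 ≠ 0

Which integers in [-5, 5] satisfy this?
Holds for: {-5, -3, -1, 1, 3, 5}
Fails for: {-4, -2, 0, 2, 4}

Answer: {-5, -3, -1, 1, 3, 5}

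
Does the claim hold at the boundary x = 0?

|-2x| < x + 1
x = 0: LHS = |-2·0| = |0| = 0, RHS = 0 + 1 = 1; 0 < 1 — holds

The relation is satisfied at x = 0.

Answer: Yes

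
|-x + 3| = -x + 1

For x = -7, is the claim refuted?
Substitute x = -7 into the relation:
x = -7: LHS = |-(-7) + 3| = |10| = 10, RHS = -(-7) + 1 = 8; 10 = 8 — FAILS

Since the claim fails at x = -7, this value is a counterexample.

Answer: Yes, x = -7 is a counterexample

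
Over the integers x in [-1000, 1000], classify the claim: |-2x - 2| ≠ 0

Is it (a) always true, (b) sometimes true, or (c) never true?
Holds at x = 0: LHS = |-2·0 - 2| = |-2| = 2; 2 ≠ 0 — holds
Fails at x = -1: LHS = |-2·(-1) - 2| = |0| = 0; 0 ≠ 0 — FAILS
It is satisfied by some integers in the range but not all.

Answer: Sometimes true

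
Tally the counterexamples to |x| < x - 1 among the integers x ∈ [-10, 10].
Counterexamples in [-10, 10]: {-10, -9, -8, -7, -6, -5, -4, -3, -2, -1, 0, 1, 2, 3, 4, 5, 6, 7, 8, 9, 10}.

Counting them gives 21 values.

Answer: 21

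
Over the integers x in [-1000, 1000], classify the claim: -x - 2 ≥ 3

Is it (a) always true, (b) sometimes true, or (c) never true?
Holds at x = -5: LHS = -(-5) - 2 = 3; 3 ≥ 3 — holds
Fails at x = 0: LHS = -0 - 2 = -2; -2 ≥ 3 — FAILS
It is satisfied by some integers in the range but not all.

Answer: Sometimes true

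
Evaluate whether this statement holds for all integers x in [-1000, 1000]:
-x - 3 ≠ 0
The claim fails at x = -3:
x = -3: LHS = -(-3) - 3 = 0; 0 ≠ 0 — FAILS

Because a single integer refutes it, the statement is false.

Answer: False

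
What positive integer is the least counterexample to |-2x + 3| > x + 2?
Testing positive integers:
x = 1: LHS = |-2·1 + 3| = |1| = 1, RHS = 1 + 2 = 3; 1 > 3 — FAILS  ← smallest positive counterexample

Answer: x = 1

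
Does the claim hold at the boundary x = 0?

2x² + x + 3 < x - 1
x = 0: LHS = 2·0² + 0 + 3 = 3, RHS = 0 - 1 = -1; 3 < -1 — FAILS

The relation fails at x = 0, so x = 0 is a counterexample.

Answer: No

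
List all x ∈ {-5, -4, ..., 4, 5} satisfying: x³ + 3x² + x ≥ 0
Holds for: {-2, -1, 0, 1, 2, 3, 4, 5}
Fails for: {-5, -4, -3}

Answer: {-2, -1, 0, 1, 2, 3, 4, 5}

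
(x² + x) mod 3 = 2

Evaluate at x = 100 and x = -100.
x = 100: LHS = (100² + 100) mod 3 = 10100 mod 3 = 2; 2 = 2 — holds
x = -100: LHS = ((-100)² + (-100)) mod 3 = 9900 mod 3 = 0; 0 = 2 — FAILS

Answer: Partially: holds for x = 100, fails for x = -100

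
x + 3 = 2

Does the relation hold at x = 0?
x = 0: LHS = 0 + 3 = 3; 3 = 2 — FAILS

The relation fails at x = 0, so x = 0 is a counterexample.

Answer: No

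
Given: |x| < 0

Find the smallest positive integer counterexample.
Testing positive integers:
x = 1: LHS = |1| = 1; 1 < 0 — FAILS  ← smallest positive counterexample

Answer: x = 1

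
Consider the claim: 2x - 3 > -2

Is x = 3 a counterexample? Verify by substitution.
Substitute x = 3 into the relation:
x = 3: LHS = 2·3 - 3 = 3; 3 > -2 — holds

The claim holds here, so x = 3 is not a counterexample. (A counterexample exists elsewhere, e.g. x = 0.)

Answer: No, x = 3 is not a counterexample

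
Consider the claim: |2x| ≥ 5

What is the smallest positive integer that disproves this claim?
Testing positive integers:
x = 1: LHS = |2·1| = |2| = 2; 2 ≥ 5 — FAILS  ← smallest positive counterexample

Answer: x = 1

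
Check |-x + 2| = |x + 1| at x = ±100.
x = 100: LHS = |-100 + 2| = |-98| = 98, RHS = |100 + 1| = |101| = 101; 98 = 101 — FAILS
x = -100: LHS = |-(-100) + 2| = |102| = 102, RHS = |(-100) + 1| = |-99| = 99; 102 = 99 — FAILS

Answer: No, fails for both x = 100 and x = -100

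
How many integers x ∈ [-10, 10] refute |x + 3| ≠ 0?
Counterexamples in [-10, 10]: {-3}.

Counting them gives 1 values.

Answer: 1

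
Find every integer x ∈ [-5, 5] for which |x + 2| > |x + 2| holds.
Over all integers in [-5, 5], LHS − RHS is largest at x = 0, where it equals 0:
x = 0: LHS = |0 + 2| = |2| = 2, RHS = |0 + 2| = |2| = 2; 2 > 2 — FAILS
At the ends of the range:
x = -5: LHS = |(-5) + 2| = |-3| = 3, RHS = |(-5) + 2| = |-3| = 3; 3 > 3 — FAILS
x = 5: LHS = |5 + 2| = |7| = 7, RHS = |5 + 2| = |7| = 7; 7 > 7 — FAILS
Hence LHS − RHS is never positive, i.e. LHS ≤ RHS throughout, so the claimed relation (>) fails for every integer in [-5, 5].

Answer: None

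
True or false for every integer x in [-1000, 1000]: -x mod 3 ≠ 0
The claim fails at x = 0:
x = 0: LHS = (-0) mod 3 = 0 mod 3 = 0; 0 ≠ 0 — FAILS

Because a single integer refutes it, the statement is false.

Answer: False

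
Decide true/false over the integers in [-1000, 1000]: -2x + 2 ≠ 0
The claim fails at x = 1:
x = 1: LHS = -2·1 + 2 = 0; 0 ≠ 0 — FAILS

Because a single integer refutes it, the statement is false.

Answer: False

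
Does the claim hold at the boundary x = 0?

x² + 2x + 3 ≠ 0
x = 0: LHS = 0² + 2·0 + 3 = 3; 3 ≠ 0 — holds

The relation is satisfied at x = 0.

Answer: Yes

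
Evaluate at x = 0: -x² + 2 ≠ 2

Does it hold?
x = 0: LHS = -0² + 2 = 2; 2 ≠ 2 — FAILS

The relation fails at x = 0, so x = 0 is a counterexample.

Answer: No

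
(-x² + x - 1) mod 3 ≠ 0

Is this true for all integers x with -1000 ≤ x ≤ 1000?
The claim fails at x = -1:
x = -1: LHS = (-(-1)² + (-1) - 1) mod 3 = (-3) mod 3 = 0; 0 ≠ 0 — FAILS

Because a single integer refutes it, the statement is false.

Answer: False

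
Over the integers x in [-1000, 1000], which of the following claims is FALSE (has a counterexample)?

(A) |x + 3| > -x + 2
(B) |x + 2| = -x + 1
(A) x = -1: LHS = |(-1) + 3| = |2| = 2, RHS = -(-1) + 2 = 3; 2 > 3 — FAILS
(B) x = 0: LHS = |0 + 2| = |2| = 2, RHS = -0 + 1 = 1; 2 = 1 — FAILS

Answer: Both A and B are false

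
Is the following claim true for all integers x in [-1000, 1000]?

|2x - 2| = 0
The claim fails at x = 0:
x = 0: LHS = |2·0 - 2| = |-2| = 2; 2 = 0 — FAILS

Because a single integer refutes it, the statement is false.

Answer: False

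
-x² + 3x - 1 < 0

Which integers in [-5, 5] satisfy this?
Holds for: {-5, -4, -3, -2, -1, 0, 3, 4, 5}
Fails for: {1, 2}

Answer: {-5, -4, -3, -2, -1, 0, 3, 4, 5}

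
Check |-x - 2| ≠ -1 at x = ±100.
x = 100: LHS = |-100 - 2| = |-102| = 102; 102 ≠ -1 — holds
x = -100: LHS = |-(-100) - 2| = |98| = 98; 98 ≠ -1 — holds

Answer: Yes, holds for both x = 100 and x = -100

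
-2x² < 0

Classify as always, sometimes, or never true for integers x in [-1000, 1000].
Holds at x = 1: LHS = -2·1² = -2; -2 < 0 — holds
Fails at x = 0: LHS = -2·0² = 0; 0 < 0 — FAILS
It is satisfied by some integers in the range but not all.

Answer: Sometimes true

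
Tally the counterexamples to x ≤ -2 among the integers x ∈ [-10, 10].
Counterexamples in [-10, 10]: {-1, 0, 1, 2, 3, 4, 5, 6, 7, 8, 9, 10}.

Counting them gives 12 values.

Answer: 12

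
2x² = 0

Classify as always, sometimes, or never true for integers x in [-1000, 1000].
Holds at x = 0: LHS = 2·0² = 0; 0 = 0 — holds
Fails at x = 1: LHS = 2·1² = 2; 2 = 0 — FAILS
It is satisfied by some integers in the range but not all.

Answer: Sometimes true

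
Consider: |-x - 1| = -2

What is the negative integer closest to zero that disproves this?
Testing negative integers from -1 downward:
x = -1: LHS = |-(-1) - 1| = |0| = 0; 0 = -2 — FAILS  ← closest negative counterexample to 0

Answer: x = -1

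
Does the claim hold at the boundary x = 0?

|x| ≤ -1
x = 0: LHS = |0| = 0; 0 ≤ -1 — FAILS

The relation fails at x = 0, so x = 0 is a counterexample.

Answer: No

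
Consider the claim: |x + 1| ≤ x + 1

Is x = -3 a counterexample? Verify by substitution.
Substitute x = -3 into the relation:
x = -3: LHS = |(-3) + 1| = |-2| = 2, RHS = (-3) + 1 = -2; 2 ≤ -2 — FAILS

Since the claim fails at x = -3, this value is a counterexample.

Answer: Yes, x = -3 is a counterexample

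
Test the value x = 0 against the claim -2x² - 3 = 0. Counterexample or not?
Substitute x = 0 into the relation:
x = 0: LHS = -2·0² - 3 = -3; -3 = 0 — FAILS

Since the claim fails at x = 0, this value is a counterexample.

Answer: Yes, x = 0 is a counterexample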